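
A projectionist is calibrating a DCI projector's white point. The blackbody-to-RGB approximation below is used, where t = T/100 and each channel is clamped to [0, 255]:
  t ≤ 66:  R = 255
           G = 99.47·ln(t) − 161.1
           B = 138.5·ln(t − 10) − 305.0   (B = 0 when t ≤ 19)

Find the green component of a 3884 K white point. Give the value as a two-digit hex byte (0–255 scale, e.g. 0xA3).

0xCB

t = 3884/100 = 38.84; the t ≤ 66 branch applies.
G = 99.47·ln 38.84 − 161.1 = 99.47·3.6595 − 161.1 = 202.906.
Rounded: 203; in hex, 0xCB.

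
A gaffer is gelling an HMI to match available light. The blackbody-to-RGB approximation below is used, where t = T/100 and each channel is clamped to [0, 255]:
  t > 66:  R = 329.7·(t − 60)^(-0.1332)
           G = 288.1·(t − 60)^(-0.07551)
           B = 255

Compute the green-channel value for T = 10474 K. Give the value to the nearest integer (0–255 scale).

t = 10474/100 = 104.74; the t > 66 branch applies.
G = 288.1·(104.74 − 60)^(-0.07551) = 288.1·44.74^(-0.07551) = 288.1·0.75051 = 216.222.
Rounded: 216.

216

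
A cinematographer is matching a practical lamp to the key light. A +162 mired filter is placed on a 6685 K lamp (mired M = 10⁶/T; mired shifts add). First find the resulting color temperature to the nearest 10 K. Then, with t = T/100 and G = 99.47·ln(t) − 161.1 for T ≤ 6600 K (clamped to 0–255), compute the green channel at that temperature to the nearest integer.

M_in = 10⁶/6685 = 149.59; M_out = 149.59 + (+162) = 311.59.
T_out = 10⁶/311.59 = 3209.4 K → 3210 K; t = 32.1.
G = 99.47·ln 32.1 − 161.1 = 99.47·3.4689 − 161.1 = 183.947.
Rounded: 184.

184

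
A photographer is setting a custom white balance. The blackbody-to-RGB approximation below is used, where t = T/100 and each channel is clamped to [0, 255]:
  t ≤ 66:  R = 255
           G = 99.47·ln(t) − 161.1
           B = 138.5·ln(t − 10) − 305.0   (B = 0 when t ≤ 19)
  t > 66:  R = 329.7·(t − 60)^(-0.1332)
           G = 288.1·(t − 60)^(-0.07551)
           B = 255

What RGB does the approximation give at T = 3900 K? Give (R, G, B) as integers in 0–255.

t = 3900/100 = 39; the t ≤ 66 branch applies.
R = 255 by definition for t ≤ 66.
G = 99.47·ln 39 − 161.1 = 99.47·3.6636 − 161.1 = 203.314.
B = 138.5·ln(39 − 10) − 305.0 = 138.5·ln 29 − 305.0 = 138.5·3.3673 − 305.0 = 161.370.
Rounded: (255, 203, 161).

(255, 203, 161)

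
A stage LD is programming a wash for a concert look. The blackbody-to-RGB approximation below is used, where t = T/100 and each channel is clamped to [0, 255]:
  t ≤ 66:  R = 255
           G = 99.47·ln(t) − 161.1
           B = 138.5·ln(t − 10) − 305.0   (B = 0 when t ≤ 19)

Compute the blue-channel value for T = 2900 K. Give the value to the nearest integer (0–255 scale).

103

t = 2900/100 = 29; the t ≤ 66 branch applies.
B = 138.5·ln(29 − 10) − 305.0 = 138.5·ln 19 − 305.0 = 138.5·2.9444 − 305.0 = 102.805.
Rounded: 103.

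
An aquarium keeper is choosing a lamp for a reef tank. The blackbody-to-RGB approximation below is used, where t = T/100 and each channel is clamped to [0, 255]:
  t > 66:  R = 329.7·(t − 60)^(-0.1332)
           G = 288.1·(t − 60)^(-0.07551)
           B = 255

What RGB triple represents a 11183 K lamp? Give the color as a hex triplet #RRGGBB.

#C3D6FF

t = 11183/100 = 111.83; the t > 66 branch applies.
R = 329.7·(111.83 − 60)^(-0.1332) = 329.7·51.83^(-0.1332) = 329.7·0.59104 = 194.866.
G = 288.1·(111.83 − 60)^(-0.07551) = 288.1·51.83^(-0.07551) = 288.1·0.74222 = 213.833.
B = 255 by definition for t > 66.
Rounded: (195, 214, 255).
In hex: #C3D6FF.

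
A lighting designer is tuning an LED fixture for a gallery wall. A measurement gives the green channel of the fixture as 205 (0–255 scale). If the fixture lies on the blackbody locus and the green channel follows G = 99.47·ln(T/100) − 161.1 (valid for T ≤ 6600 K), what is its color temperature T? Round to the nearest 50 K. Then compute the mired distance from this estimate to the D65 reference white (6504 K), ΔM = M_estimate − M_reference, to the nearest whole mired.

+99 mireds

ln t = (205 + 161.1) / 99.47 = 3.6805.
t = e^3.6805 = 39.666.
T = 100·t = 3967 K → 3950 K to the nearest 50 K.
M_estimate = 10⁶/3950 = 253.16; M_reference = 10⁶/6504 = 153.75.
ΔM = 253.16 − 153.75 = 99.41 → +99 mireds.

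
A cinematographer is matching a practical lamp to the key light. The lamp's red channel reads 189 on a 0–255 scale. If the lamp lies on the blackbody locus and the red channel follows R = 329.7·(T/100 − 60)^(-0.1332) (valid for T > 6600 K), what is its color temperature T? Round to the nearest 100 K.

(t − 60)^(-0.1332) = 189/329.7 = 0.57325.
t − 60 = 0.57325^(1/-0.1332) = 0.57325^(-7.508) = 65.199, so t = 125.199.
T = 100·t = 12520 K → 12500 K to the nearest 100 K.

12500 K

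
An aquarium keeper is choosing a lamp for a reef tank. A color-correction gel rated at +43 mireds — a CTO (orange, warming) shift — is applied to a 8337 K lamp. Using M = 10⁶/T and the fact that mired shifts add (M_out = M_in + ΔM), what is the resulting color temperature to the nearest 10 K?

6140 K

M_in = 10⁶/8337 = 119.95 mireds.
M_out = 119.95 + (+43) = 162.95 mireds.
T_out = 10⁶/162.95 = 6137.0 K → 6140 K.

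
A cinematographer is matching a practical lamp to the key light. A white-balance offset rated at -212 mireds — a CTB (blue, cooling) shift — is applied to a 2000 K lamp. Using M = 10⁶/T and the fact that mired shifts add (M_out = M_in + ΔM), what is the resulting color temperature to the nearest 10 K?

M_in = 10⁶/2000 = 500.00 mireds.
M_out = 500.00 + (-212) = 288.00 mireds.
T_out = 10⁶/288.00 = 3472.2 K → 3470 K.

3470 K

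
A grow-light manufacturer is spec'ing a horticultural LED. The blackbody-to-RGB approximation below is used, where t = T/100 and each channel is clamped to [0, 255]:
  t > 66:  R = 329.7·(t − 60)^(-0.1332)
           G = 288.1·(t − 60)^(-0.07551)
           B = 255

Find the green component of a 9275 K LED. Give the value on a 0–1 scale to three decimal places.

t = 9275/100 = 92.75; the t > 66 branch applies.
G = 288.1·(92.75 − 60)^(-0.07551) = 288.1·32.75^(-0.07551) = 288.1·0.76840 = 221.376.
On a 0–1 scale: 221.376/255 = 0.8681 → 0.868.

0.868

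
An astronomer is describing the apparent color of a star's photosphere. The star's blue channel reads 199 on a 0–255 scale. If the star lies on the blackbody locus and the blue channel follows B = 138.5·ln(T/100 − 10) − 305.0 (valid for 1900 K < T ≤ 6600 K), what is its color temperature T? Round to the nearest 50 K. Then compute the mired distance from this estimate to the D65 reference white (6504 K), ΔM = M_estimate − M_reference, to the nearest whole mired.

ln(t − 10) = (199 + 305.0) / 138.5 = 3.6390.
t − 10 = e^3.6390 = 38.053, so t = 48.053.
T = 100·t = 4805 K → 4800 K to the nearest 50 K.
M_estimate = 10⁶/4800 = 208.33; M_reference = 10⁶/6504 = 153.75.
ΔM = 208.33 − 153.75 = 54.58 → +55 mireds.

+55 mireds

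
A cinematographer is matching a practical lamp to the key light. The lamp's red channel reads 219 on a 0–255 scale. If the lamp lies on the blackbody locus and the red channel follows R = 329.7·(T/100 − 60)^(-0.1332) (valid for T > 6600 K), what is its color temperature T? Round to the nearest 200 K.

(t − 60)^(-0.1332) = 219/329.7 = 0.66424.
t − 60 = 0.66424^(1/-0.1332) = 0.66424^(-7.508) = 21.572, so t = 81.572.
T = 100·t = 8157 K → 8200 K to the nearest 200 K.

8200 K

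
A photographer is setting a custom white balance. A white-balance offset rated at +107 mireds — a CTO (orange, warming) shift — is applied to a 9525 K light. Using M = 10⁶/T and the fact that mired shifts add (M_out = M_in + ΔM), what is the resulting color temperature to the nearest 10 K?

4720 K

M_in = 10⁶/9525 = 104.99 mireds.
M_out = 104.99 + (+107) = 211.99 mireds.
T_out = 10⁶/211.99 = 4717.3 K → 4720 K.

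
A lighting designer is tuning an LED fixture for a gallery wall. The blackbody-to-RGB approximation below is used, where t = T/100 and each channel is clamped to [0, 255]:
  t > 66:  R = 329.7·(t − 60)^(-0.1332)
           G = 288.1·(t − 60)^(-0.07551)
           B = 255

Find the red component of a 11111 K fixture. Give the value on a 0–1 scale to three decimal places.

t = 11111/100 = 111.11; the t > 66 branch applies.
R = 329.7·(111.11 − 60)^(-0.1332) = 329.7·51.11^(-0.1332) = 329.7·0.59214 = 195.230.
On a 0–1 scale: 195.230/255 = 0.7656 → 0.766.

0.766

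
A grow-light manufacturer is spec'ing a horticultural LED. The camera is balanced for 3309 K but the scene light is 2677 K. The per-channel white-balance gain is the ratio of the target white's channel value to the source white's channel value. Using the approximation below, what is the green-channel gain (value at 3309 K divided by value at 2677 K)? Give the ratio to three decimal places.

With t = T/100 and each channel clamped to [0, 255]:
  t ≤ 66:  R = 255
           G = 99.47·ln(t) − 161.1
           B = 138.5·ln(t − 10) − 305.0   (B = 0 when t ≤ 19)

1.127

At 2677 K (t = 26.77):
  G = 99.47·ln 26.77 − 161.1 = 99.47·3.2873 − 161.1 = 165.886.
At 3309 K (t = 33.09):
  G = 99.47·ln 33.09 − 161.1 = 99.47·3.4992 − 161.1 = 186.969.
Gain = 186.969 / 165.886 = 1.1271 → 1.127.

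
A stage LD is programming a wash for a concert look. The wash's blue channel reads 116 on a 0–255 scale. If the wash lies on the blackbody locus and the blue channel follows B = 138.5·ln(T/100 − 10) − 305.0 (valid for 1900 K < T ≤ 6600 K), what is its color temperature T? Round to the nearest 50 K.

ln(t − 10) = (116 + 305.0) / 138.5 = 3.0397.
t − 10 = e^3.0397 = 20.899, so t = 30.899.
T = 100·t = 3090 K → 3100 K to the nearest 50 K.

3100 K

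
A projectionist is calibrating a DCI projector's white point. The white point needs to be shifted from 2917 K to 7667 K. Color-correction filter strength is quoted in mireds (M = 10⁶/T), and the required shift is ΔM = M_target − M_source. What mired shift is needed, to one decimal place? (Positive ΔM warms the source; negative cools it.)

M_source = 10⁶/2917 = 342.818; M_target = 10⁶/7667 = 130.429.
ΔM = 130.429 − 342.818 = -212.389 → -212.4 mireds, a cooling shift.

-212.4 mireds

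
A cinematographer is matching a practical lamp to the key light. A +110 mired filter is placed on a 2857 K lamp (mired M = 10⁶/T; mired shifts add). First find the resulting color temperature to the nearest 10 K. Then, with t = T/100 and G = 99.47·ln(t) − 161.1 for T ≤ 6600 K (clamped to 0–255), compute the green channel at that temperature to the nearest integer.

M_in = 10⁶/2857 = 350.02; M_out = 350.02 + (+110) = 460.02.
T_out = 10⁶/460.02 = 2173.8 K → 2170 K; t = 21.7.
G = 99.47·ln 21.7 − 161.1 = 99.47·3.0773 − 161.1 = 145.000.
Rounded: 145.

145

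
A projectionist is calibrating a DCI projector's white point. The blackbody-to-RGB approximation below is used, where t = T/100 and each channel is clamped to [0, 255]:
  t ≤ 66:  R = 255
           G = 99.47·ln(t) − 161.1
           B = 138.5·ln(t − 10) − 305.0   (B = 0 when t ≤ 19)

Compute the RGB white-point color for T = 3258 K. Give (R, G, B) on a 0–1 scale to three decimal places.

(1.000, 0.727, 0.497)

t = 3258/100 = 32.58; the t ≤ 66 branch applies.
R = 255 by definition for t ≤ 66.
G = 99.47·ln 32.58 − 161.1 = 99.47·3.4837 − 161.1 = 185.424.
B = 138.5·ln(32.58 − 10) − 305.0 = 138.5·ln 22.58 − 305.0 = 138.5·3.1171 − 305.0 = 126.713.
Dividing each by 255: (1.0000, 0.7272, 0.4969) → (1.000, 0.727, 0.497).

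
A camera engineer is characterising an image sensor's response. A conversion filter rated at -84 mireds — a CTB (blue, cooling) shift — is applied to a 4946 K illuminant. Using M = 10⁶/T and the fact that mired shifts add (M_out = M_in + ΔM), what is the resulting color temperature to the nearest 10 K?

M_in = 10⁶/4946 = 202.18 mireds.
M_out = 202.18 + (-84) = 118.18 mireds.
T_out = 10⁶/118.18 = 8461.4 K → 8460 K.

8460 K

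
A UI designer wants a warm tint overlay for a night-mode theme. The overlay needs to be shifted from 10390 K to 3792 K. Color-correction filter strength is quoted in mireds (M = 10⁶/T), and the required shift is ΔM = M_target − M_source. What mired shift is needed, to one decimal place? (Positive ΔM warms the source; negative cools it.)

M_source = 10⁶/10390 = 96.246; M_target = 10⁶/3792 = 263.713.
ΔM = 263.713 − 96.246 = 167.467 → +167.5 mireds, a warming shift.

+167.5 mireds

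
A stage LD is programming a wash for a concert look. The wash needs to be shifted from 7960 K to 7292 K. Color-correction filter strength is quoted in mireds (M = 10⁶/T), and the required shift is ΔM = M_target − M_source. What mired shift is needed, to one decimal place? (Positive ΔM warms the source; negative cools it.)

M_source = 10⁶/7960 = 125.628; M_target = 10⁶/7292 = 137.137.
ΔM = 137.137 − 125.628 = 11.508 → +11.5 mireds, a warming shift.

+11.5 mireds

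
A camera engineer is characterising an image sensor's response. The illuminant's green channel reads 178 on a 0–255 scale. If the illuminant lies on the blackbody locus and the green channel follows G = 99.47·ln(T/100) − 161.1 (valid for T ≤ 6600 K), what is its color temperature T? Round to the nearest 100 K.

3000 K

ln t = (178 + 161.1) / 99.47 = 3.4091.
t = e^3.4091 = 30.237.
T = 100·t = 3024 K → 3000 K to the nearest 100 K.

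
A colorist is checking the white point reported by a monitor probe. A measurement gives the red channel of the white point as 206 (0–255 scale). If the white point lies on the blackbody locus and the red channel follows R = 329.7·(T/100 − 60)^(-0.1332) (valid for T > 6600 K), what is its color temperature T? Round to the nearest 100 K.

(t − 60)^(-0.1332) = 206/329.7 = 0.62481.
t − 60 = 0.62481^(1/-0.1332) = 0.62481^(-7.508) = 34.152, so t = 94.152.
T = 100·t = 9415 K → 9400 K to the nearest 100 K.

9400 K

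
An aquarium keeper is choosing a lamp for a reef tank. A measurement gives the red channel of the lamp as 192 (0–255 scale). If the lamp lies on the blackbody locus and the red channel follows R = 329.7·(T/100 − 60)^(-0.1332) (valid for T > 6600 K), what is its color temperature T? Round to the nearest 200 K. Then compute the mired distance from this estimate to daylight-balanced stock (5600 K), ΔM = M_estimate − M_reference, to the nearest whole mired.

-94 mireds

(t − 60)^(-0.1332) = 192/329.7 = 0.58235.
t − 60 = 0.58235^(1/-0.1332) = 0.58235^(-7.508) = 57.929, so t = 117.929.
T = 100·t = 11793 K → 11800 K to the nearest 200 K.
M_estimate = 10⁶/11800 = 84.75; M_reference = 10⁶/5600 = 178.57.
ΔM = 84.75 − 178.57 = -93.83 → -94 mireds.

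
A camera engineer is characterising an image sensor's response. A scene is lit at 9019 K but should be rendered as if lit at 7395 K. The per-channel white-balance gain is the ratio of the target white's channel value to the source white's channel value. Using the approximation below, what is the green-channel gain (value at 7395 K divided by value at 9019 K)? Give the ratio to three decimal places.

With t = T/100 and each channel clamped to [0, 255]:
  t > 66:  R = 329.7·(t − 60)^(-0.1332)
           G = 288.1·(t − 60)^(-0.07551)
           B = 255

1.060

At 9019 K (t = 90.19):
  G = 288.1·(90.19 − 60)^(-0.07551) = 288.1·30.19^(-0.07551) = 288.1·0.77314 = 222.740.
At 7395 K (t = 73.95):
  G = 288.1·(73.95 − 60)^(-0.07551) = 288.1·13.95^(-0.07551) = 288.1·0.81955 = 236.111.
Gain = 236.111 / 222.740 = 1.0600 → 1.060.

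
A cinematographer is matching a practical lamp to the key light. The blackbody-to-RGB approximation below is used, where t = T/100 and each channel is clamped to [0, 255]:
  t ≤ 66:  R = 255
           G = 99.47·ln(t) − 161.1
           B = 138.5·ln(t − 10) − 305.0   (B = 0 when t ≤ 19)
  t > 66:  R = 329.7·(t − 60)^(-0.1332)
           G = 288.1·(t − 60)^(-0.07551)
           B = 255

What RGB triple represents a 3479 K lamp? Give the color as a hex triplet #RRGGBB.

#FFC08C

t = 3479/100 = 34.79; the t ≤ 66 branch applies.
R = 255 by definition for t ≤ 66.
G = 99.47·ln 34.79 − 161.1 = 99.47·3.5493 − 161.1 = 191.952.
B = 138.5·ln(34.79 − 10) − 305.0 = 138.5·ln 24.79 − 305.0 = 138.5·3.2104 − 305.0 = 139.646.
Rounded: (255, 192, 140).
In hex: #FFC08C.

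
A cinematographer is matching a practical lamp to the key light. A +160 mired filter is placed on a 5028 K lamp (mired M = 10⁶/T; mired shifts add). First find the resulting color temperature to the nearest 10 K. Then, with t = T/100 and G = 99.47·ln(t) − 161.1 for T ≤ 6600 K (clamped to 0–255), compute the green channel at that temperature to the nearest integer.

170

M_in = 10⁶/5028 = 198.89; M_out = 198.89 + (+160) = 358.89.
T_out = 10⁶/358.89 = 2786.4 K → 2790 K; t = 27.9.
G = 99.47·ln 27.9 − 161.1 = 99.47·3.3286 − 161.1 = 169.998.
Rounded: 170.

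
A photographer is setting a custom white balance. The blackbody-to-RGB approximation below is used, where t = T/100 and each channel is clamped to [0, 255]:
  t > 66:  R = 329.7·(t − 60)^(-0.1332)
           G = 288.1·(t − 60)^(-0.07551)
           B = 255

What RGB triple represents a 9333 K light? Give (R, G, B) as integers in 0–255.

(207, 221, 255)

t = 9333/100 = 93.33; the t > 66 branch applies.
R = 329.7·(93.33 − 60)^(-0.1332) = 329.7·33.33^(-0.1332) = 329.7·0.62684 = 206.670.
G = 288.1·(93.33 − 60)^(-0.07551) = 288.1·33.33^(-0.07551) = 288.1·0.76738 = 221.082.
B = 255 by definition for t > 66.
Rounded: (207, 221, 255).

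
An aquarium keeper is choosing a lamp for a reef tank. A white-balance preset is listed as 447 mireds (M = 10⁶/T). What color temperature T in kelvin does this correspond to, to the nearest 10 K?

T = 10⁶ / 447 = 2237.14 K → 2240 K.

2240 K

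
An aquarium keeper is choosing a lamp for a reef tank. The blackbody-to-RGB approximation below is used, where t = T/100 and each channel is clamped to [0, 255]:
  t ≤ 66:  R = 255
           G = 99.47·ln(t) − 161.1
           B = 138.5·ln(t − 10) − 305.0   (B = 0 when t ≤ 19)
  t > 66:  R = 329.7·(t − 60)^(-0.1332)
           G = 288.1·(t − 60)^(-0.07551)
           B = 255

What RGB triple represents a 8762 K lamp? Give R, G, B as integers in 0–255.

t = 8762/100 = 87.62; the t > 66 branch applies.
R = 329.7·(87.62 − 60)^(-0.1332) = 329.7·27.62^(-0.1332) = 329.7·0.64273 = 211.908.
G = 288.1·(87.62 − 60)^(-0.07551) = 288.1·27.62^(-0.07551) = 288.1·0.77835 = 224.242.
B = 255 by definition for t > 66.
Rounded: (212, 224, 255).

R=212, G=224, B=255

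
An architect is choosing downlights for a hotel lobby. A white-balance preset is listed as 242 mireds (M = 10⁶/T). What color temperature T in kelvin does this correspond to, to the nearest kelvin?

4132 K

T = 10⁶ / 242 = 4132.23 K → 4132 K.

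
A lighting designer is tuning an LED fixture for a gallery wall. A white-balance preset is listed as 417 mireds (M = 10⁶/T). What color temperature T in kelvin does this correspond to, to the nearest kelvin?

2398 K

T = 10⁶ / 417 = 2398.08 K → 2398 K.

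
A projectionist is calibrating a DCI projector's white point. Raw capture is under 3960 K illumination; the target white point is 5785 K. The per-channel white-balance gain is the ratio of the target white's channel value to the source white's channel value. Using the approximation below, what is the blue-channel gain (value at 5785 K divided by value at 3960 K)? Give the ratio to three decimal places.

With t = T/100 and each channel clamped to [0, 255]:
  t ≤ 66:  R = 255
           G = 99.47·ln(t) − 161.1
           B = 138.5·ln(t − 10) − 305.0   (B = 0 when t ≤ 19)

At 3960 K (t = 39.6):
  B = 138.5·ln(39.6 − 10) − 305.0 = 138.5·ln 29.6 − 305.0 = 138.5·3.3878 − 305.0 = 164.207.
At 5785 K (t = 57.85):
  B = 138.5·ln(57.85 − 10) − 305.0 = 138.5·ln 47.85 − 305.0 = 138.5·3.8681 − 305.0 = 230.728.
Gain = 230.728 / 164.207 = 1.4051 → 1.405.

1.405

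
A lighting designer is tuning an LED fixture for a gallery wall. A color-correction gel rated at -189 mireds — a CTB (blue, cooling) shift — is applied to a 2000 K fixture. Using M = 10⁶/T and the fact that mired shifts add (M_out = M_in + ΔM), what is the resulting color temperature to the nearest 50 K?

M_in = 10⁶/2000 = 500.00 mireds.
M_out = 500.00 + (-189) = 311.00 mireds.
T_out = 10⁶/311.00 = 3215.4 K → 3200 K.

3200 K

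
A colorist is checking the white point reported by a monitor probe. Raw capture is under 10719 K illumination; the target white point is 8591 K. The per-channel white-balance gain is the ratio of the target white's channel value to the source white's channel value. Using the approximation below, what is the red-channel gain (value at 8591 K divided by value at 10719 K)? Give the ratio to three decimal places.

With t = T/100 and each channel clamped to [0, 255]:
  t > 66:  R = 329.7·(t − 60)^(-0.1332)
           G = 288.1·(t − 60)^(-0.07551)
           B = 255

At 10719 K (t = 107.19):
  R = 329.7·(107.19 − 60)^(-0.1332) = 329.7·47.19^(-0.1332) = 329.7·0.59847 = 197.316.
At 8591 K (t = 85.91):
  R = 329.7·(85.91 − 60)^(-0.1332) = 329.7·25.91^(-0.1332) = 329.7·0.64823 = 213.720.
Gain = 213.720 / 197.316 = 1.0831 → 1.083.

1.083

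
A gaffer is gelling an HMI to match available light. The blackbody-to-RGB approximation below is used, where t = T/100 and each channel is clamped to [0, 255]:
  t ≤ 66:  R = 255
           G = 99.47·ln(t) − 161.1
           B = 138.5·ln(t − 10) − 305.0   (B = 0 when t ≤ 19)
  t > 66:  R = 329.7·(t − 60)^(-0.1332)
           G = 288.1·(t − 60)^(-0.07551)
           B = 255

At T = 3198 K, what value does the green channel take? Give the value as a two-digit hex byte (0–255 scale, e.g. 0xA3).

t = 3198/100 = 31.98; the t ≤ 66 branch applies.
G = 99.47·ln 31.98 − 161.1 = 99.47·3.4651 − 161.1 = 183.575.
Rounded: 184; in hex, 0xB8.

0xB8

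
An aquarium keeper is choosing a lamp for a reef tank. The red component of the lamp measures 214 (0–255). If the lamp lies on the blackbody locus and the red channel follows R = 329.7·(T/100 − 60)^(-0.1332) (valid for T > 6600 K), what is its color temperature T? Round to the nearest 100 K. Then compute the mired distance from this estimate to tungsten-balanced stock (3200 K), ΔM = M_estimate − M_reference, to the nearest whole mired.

-196 mireds

(t − 60)^(-0.1332) = 214/329.7 = 0.64907.
t − 60 = 0.64907^(1/-0.1332) = 0.64907^(-7.508) = 25.657, so t = 85.657.
T = 100·t = 8566 K → 8600 K to the nearest 100 K.
M_estimate = 10⁶/8600 = 116.28; M_reference = 10⁶/3200 = 312.50.
ΔM = 116.28 − 312.50 = -196.22 → -196 mireds.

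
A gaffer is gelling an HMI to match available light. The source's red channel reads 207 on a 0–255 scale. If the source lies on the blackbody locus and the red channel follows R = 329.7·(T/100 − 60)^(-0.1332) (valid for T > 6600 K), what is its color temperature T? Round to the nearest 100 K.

9300 K

(t − 60)^(-0.1332) = 207/329.7 = 0.62784.
t − 60 = 0.62784^(1/-0.1332) = 0.62784^(-7.508) = 32.933, so t = 92.933.
T = 100·t = 9293 K → 9300 K to the nearest 100 K.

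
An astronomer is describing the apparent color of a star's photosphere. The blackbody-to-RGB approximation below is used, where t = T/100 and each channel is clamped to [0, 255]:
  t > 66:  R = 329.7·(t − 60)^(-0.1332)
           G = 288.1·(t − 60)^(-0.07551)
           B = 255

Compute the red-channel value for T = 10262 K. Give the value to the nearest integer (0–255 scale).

t = 10262/100 = 102.62; the t > 66 branch applies.
R = 329.7·(102.62 − 60)^(-0.1332) = 329.7·42.62^(-0.1332) = 329.7·0.60665 = 200.011.
Rounded: 200.

200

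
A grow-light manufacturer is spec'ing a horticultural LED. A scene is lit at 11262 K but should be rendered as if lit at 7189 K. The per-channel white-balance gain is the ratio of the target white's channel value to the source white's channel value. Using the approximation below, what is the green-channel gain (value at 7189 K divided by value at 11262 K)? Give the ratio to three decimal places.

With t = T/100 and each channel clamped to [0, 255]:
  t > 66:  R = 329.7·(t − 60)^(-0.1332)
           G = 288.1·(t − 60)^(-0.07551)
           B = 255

At 11262 K (t = 112.62):
  G = 288.1·(112.62 − 60)^(-0.07551) = 288.1·52.62^(-0.07551) = 288.1·0.74137 = 213.589.
At 7189 K (t = 71.89):
  G = 288.1·(71.89 − 60)^(-0.07551) = 288.1·11.89^(-0.07551) = 288.1·0.82949 = 238.977.
Gain = 238.977 / 213.589 = 1.1189 → 1.119.

1.119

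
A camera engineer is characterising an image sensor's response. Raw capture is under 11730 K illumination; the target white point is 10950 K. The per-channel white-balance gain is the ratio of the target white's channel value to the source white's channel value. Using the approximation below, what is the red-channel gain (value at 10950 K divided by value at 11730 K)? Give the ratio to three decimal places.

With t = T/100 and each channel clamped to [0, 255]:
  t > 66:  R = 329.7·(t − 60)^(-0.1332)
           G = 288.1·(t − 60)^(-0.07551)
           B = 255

At 11730 K (t = 117.3):
  R = 329.7·(117.3 − 60)^(-0.1332) = 329.7·57.3^(-0.1332) = 329.7·0.58320 = 192.279.
At 10950 K (t = 109.5):
  R = 329.7·(109.5 − 60)^(-0.1332) = 329.7·49.5^(-0.1332) = 329.7·0.59467 = 196.064.
Gain = 196.064 / 192.279 = 1.0197 → 1.020.

1.020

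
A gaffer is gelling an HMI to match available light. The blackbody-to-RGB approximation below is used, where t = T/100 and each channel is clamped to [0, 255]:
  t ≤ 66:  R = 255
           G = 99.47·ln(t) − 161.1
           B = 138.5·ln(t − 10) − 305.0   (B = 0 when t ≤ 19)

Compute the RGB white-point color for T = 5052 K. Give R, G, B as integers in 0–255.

t = 5052/100 = 50.52; the t ≤ 66 branch applies.
R = 255 by definition for t ≤ 66.
G = 99.47·ln 50.52 − 161.1 = 99.47·3.9224 − 161.1 = 229.058.
B = 138.5·ln(50.52 − 10) − 305.0 = 138.5·ln 40.52 − 305.0 = 138.5·3.7018 − 305.0 = 207.699.
Rounded: (255, 229, 208).

R=255, G=229, B=208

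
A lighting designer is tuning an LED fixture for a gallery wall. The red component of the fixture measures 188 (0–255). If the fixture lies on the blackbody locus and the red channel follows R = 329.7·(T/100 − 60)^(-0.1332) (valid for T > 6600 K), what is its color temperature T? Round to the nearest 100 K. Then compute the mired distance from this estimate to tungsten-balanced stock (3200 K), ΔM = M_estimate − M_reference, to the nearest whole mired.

(t − 60)^(-0.1332) = 188/329.7 = 0.57022.
t − 60 = 0.57022^(1/-0.1332) = 0.57022^(-7.508) = 67.848, so t = 127.848.
T = 100·t = 12785 K → 12800 K to the nearest 100 K.
M_estimate = 10⁶/12800 = 78.12; M_reference = 10⁶/3200 = 312.50.
ΔM = 78.12 − 312.50 = -234.38 → -234 mireds.

-234 mireds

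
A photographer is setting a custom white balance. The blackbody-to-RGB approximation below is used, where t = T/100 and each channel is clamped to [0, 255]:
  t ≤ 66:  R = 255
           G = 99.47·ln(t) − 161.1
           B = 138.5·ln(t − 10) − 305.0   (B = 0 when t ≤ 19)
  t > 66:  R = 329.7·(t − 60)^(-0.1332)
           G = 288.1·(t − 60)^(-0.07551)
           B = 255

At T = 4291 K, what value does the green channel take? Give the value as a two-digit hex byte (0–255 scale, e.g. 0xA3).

t = 4291/100 = 42.91; the t ≤ 66 branch applies.
G = 99.47·ln 42.91 − 161.1 = 99.47·3.7591 − 161.1 = 212.818.
Rounded: 213; in hex, 0xD5.

0xD5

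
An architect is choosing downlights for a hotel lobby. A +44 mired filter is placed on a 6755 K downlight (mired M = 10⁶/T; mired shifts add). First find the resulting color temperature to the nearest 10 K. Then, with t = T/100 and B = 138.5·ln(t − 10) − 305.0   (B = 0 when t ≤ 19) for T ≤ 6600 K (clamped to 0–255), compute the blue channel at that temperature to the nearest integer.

213

M_in = 10⁶/6755 = 148.04; M_out = 148.04 + (+44) = 192.04.
T_out = 10⁶/192.04 = 5207.3 K → 5210 K; t = 52.1.
B = 138.5·ln(52.1 − 10) − 305.0 = 138.5·ln 42.1 − 305.0 = 138.5·3.7400 − 305.0 = 212.997.
Rounded: 213.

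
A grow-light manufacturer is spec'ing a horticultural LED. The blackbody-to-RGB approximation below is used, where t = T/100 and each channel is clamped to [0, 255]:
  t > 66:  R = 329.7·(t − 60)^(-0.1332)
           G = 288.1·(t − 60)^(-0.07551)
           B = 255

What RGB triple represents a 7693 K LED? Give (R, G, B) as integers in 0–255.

t = 7693/100 = 76.93; the t > 66 branch applies.
R = 329.7·(76.93 − 60)^(-0.1332) = 329.7·16.93^(-0.1332) = 329.7·0.68603 = 226.184.
G = 288.1·(76.93 − 60)^(-0.07551) = 288.1·16.93^(-0.07551) = 288.1·0.80765 = 232.684.
B = 255 by definition for t > 66.
Rounded: (226, 233, 255).

(226, 233, 255)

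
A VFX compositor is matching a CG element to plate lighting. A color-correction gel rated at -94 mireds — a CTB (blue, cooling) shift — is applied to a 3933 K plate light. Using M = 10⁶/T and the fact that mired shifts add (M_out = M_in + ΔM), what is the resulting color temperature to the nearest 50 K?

M_in = 10⁶/3933 = 254.26 mireds.
M_out = 254.26 + (-94) = 160.26 mireds.
T_out = 10⁶/160.26 = 6239.9 K → 6250 K.

6250 K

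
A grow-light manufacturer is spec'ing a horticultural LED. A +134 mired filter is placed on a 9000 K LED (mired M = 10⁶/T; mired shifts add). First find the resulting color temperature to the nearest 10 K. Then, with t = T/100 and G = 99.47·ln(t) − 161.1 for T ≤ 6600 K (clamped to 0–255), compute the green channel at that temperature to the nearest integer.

M_in = 10⁶/9000 = 111.11; M_out = 111.11 + (+134) = 245.11.
T_out = 10⁶/245.11 = 4079.8 K → 4080 K; t = 40.8.
G = 99.47·ln 40.8 − 161.1 = 99.47·3.7087 − 161.1 = 207.803.
Rounded: 208.

208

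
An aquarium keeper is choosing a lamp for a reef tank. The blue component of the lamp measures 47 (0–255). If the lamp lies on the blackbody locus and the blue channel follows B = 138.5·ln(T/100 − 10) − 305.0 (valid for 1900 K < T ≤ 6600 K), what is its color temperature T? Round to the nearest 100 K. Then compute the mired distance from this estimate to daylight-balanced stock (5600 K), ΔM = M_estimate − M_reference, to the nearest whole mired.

+256 mireds

ln(t − 10) = (47 + 305.0) / 138.5 = 2.5415.
t − 10 = e^2.5415 = 12.699, so t = 22.699.
T = 100·t = 2270 K → 2300 K to the nearest 100 K.
M_estimate = 10⁶/2300 = 434.78; M_reference = 10⁶/5600 = 178.57.
ΔM = 434.78 − 178.57 = 256.21 → +256 mireds.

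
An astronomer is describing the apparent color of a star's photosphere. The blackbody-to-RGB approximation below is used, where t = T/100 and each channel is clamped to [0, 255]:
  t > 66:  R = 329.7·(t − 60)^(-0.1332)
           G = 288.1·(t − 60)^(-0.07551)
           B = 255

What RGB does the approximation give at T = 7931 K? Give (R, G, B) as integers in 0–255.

(222, 230, 255)

t = 7931/100 = 79.31; the t > 66 branch applies.
R = 329.7·(79.31 − 60)^(-0.1332) = 329.7·19.31^(-0.1332) = 329.7·0.67411 = 222.256.
G = 288.1·(79.31 − 60)^(-0.07551) = 288.1·19.31^(-0.07551) = 288.1·0.79967 = 230.385.
B = 255 by definition for t > 66.
Rounded: (222, 230, 255).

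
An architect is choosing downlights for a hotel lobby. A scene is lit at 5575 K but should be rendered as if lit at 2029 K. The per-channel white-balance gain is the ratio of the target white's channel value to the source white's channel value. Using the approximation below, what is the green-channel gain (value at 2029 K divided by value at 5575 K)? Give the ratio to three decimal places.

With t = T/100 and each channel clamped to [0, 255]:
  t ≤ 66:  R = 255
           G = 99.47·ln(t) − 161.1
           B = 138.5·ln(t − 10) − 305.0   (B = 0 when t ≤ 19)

0.579

At 5575 K (t = 55.75):
  G = 99.47·ln 55.75 − 161.1 = 99.47·4.0209 − 161.1 = 238.857.
At 2029 K (t = 20.29):
  G = 99.47·ln 20.29 − 161.1 = 99.47·3.0101 − 161.1 = 138.317.
Gain = 138.317 / 238.857 = 0.5791 → 0.579.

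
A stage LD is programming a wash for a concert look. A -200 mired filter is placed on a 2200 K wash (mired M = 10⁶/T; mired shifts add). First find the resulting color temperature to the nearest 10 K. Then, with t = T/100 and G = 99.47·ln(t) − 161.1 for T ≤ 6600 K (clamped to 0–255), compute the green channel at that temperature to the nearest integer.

M_in = 10⁶/2200 = 454.55; M_out = 454.55 + (-200) = 254.55.
T_out = 10⁶/254.55 = 3928.6 K → 3930 K; t = 39.3.
G = 99.47·ln 39.3 − 161.1 = 99.47·3.6712 − 161.1 = 204.077.
Rounded: 204.

204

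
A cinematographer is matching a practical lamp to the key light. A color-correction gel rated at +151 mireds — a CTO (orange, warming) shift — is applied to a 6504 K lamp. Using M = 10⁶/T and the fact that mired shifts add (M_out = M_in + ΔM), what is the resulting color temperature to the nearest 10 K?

M_in = 10⁶/6504 = 153.75 mireds.
M_out = 153.75 + (+151) = 304.75 mireds.
T_out = 10⁶/304.75 = 3281.4 K → 3280 K.

3280 K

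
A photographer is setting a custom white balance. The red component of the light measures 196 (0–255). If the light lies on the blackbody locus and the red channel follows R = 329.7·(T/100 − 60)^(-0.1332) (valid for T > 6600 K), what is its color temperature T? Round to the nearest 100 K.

(t − 60)^(-0.1332) = 196/329.7 = 0.59448.
t − 60 = 0.59448^(1/-0.1332) = 0.59448^(-7.508) = 49.621, so t = 109.621.
T = 100·t = 10962 K → 11000 K to the nearest 100 K.

11000 K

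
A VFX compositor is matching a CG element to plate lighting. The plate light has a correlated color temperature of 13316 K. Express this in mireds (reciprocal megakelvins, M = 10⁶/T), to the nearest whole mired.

75 mireds

M = 10⁶ / 13316 = 75.098 → 75 mireds.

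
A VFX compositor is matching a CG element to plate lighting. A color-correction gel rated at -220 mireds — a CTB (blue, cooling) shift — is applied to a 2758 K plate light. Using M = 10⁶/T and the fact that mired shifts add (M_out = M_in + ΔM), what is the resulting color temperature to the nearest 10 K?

M_in = 10⁶/2758 = 362.58 mireds.
M_out = 362.58 + (-220) = 142.58 mireds.
T_out = 10⁶/142.58 = 7013.5 K → 7010 K.

7010 K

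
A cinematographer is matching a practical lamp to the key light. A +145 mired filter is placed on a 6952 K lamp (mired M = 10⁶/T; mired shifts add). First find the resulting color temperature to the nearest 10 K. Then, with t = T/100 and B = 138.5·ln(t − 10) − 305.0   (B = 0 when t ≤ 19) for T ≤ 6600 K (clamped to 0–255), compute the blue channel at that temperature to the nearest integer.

M_in = 10⁶/6952 = 143.84; M_out = 143.84 + (+145) = 288.84.
T_out = 10⁶/288.84 = 3462.1 K → 3460 K; t = 34.6.
B = 138.5·ln(34.6 − 10) − 305.0 = 138.5·ln 24.6 − 305.0 = 138.5·3.2027 − 305.0 = 138.580.
Rounded: 139.

139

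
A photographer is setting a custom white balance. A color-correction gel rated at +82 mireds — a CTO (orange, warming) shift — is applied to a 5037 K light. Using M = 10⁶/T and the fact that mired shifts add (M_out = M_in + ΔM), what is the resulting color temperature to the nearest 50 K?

M_in = 10⁶/5037 = 198.53 mireds.
M_out = 198.53 + (+82) = 280.53 mireds.
T_out = 10⁶/280.53 = 3564.7 K → 3550 K.

3550 K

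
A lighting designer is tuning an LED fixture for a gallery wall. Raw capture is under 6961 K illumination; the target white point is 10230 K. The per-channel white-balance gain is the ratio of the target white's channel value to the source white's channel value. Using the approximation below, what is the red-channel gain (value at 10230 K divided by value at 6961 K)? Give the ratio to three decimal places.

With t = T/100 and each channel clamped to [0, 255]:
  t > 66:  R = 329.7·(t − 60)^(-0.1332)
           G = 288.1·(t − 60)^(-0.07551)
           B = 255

At 6961 K (t = 69.61):
  R = 329.7·(69.61 − 60)^(-0.1332) = 329.7·9.61^(-0.1332) = 329.7·0.73978 = 243.905.
At 10230 K (t = 102.3):
  R = 329.7·(102.3 − 60)^(-0.1332) = 329.7·42.3^(-0.1332) = 329.7·0.60726 = 200.212.
Gain = 200.212 / 243.905 = 0.8209 → 0.821.

0.821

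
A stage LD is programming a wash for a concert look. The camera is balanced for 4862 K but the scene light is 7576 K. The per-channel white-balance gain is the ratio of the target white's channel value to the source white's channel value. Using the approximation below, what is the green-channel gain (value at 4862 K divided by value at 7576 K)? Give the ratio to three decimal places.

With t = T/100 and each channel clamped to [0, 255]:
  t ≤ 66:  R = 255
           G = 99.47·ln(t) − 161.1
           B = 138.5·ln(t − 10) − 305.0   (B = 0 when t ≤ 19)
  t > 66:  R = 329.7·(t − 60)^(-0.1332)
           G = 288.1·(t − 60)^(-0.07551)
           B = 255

At 7576 K (t = 75.76):
  G = 288.1·(75.76 − 60)^(-0.07551) = 288.1·15.76^(-0.07551) = 288.1·0.81203 = 233.946.
At 4862 K (t = 48.62):
  G = 99.47·ln 48.62 − 161.1 = 99.47·3.8840 − 161.1 = 225.245.
Gain = 225.245 / 233.946 = 0.9628 → 0.963.

0.963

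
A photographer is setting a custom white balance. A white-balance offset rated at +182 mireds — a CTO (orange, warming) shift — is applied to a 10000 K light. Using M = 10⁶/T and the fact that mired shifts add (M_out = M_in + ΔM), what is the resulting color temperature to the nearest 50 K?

3550 K

M_in = 10⁶/10000 = 100.00 mireds.
M_out = 100.00 + (+182) = 282.00 mireds.
T_out = 10⁶/282.00 = 3546.1 K → 3550 K.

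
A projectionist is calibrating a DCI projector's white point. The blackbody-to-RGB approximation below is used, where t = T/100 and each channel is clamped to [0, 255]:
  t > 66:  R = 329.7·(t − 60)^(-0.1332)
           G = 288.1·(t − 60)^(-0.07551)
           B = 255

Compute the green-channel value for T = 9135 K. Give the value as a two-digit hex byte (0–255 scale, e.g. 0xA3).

t = 9135/100 = 91.35; the t > 66 branch applies.
G = 288.1·(91.35 − 60)^(-0.07551) = 288.1·31.35^(-0.07551) = 288.1·0.77094 = 222.107.
Rounded: 222; in hex, 0xDE.

0xDE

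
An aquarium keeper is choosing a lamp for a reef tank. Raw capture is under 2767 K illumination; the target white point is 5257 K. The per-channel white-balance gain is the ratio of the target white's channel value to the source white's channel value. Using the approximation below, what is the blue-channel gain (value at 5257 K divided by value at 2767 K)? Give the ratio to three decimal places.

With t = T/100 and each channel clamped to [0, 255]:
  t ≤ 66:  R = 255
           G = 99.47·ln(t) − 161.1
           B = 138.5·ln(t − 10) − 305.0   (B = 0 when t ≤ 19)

2.313

At 2767 K (t = 27.67):
  B = 138.5·ln(27.67 − 10) − 305.0 = 138.5·ln 17.67 − 305.0 = 138.5·2.8719 − 305.0 = 92.754.
At 5257 K (t = 52.57):
  B = 138.5·ln(52.57 − 10) − 305.0 = 138.5·ln 42.57 − 305.0 = 138.5·3.7511 − 305.0 = 214.534.
Gain = 214.534 / 92.754 = 2.3129 → 2.313.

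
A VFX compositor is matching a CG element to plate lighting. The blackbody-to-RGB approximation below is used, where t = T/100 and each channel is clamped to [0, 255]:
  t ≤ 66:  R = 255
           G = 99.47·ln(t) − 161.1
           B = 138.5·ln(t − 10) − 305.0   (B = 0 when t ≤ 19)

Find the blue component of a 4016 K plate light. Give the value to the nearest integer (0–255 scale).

167

t = 4016/100 = 40.16; the t ≤ 66 branch applies.
B = 138.5·ln(40.16 − 10) − 305.0 = 138.5·ln 30.16 − 305.0 = 138.5·3.4065 − 305.0 = 166.803.
Rounded: 167.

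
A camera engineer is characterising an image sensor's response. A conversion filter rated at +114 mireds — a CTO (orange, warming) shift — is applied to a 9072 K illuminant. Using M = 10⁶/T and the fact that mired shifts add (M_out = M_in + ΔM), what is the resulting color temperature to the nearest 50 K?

M_in = 10⁶/9072 = 110.23 mireds.
M_out = 110.23 + (+114) = 224.23 mireds.
T_out = 10⁶/224.23 = 4459.7 K → 4450 K.

4450 K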